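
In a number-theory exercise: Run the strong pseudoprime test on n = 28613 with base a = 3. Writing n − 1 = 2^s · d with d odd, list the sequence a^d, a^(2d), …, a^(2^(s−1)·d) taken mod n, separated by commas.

n − 1 = 28612 = 2^2 · 7153, so s = 2 and d = 7153.
x_0 = 3^7153 mod 28613 = 20608.
x_1 = 20608^2 mod 28613 = 15518.

20608, 15518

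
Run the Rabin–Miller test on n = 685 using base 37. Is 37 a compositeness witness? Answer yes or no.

no

n − 1 = 684 = 2^2 · 171, so s = 2 and d = 171.
x_0 = 37^171 mod 685 = 648.
x_0 is neither 1 nor 684, so continue squaring.
x_1 = 648^2 mod 685 = 684.
x_1 ≡ −1, so 37 is not a witness.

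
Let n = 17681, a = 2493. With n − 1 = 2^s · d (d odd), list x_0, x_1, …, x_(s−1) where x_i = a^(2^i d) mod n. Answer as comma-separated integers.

n − 1 = 17680 = 2^4 · 1105, so s = 4 and d = 1105.
x_0 = 2493^1105 mod 17681 = 10312.
x_1 = 10312^2 mod 17681 = 3810.
x_2 = 3810^2 mod 17681 = 17680.
x_3 = 17680^2 mod 17681 = 1.

10312, 3810, 17680, 1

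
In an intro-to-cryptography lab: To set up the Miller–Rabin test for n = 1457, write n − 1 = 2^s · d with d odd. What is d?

91

Halving: 1456 → 728 → 364 → 182 → 91; 91 is odd.
So 1456 = 2^4 · 91.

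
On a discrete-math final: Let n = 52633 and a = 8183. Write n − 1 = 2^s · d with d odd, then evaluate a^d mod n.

n − 1 = 52632 = 2^3 · 6579, so s = 3 and d = 6579.
By repeated squaring, 8183^6579 ≡ 17717 (mod 52633).

17717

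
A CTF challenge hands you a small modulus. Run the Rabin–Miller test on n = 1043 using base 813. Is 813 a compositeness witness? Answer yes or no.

yes

n − 1 = 1042 = 2^1 · 521, so s = 1 and d = 521.
By repeated squaring, 813^521 ≡ 638 (mod 1043).
x_0 = 813^521 mod 1043 = 638.
x_0 ∉ {1, 1042} and s = 1, so 813 is a Miller–Rabin witness and 1043 is composite.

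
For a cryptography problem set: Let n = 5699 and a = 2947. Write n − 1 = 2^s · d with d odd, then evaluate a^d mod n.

3026

n − 1 = 5698 = 2^1 · 2849, so s = 1 and d = 2849.
2947^2849 mod 5699 = 3026.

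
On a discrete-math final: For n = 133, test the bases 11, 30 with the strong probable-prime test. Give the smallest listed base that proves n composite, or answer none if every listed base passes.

none

n − 1 = 132 = 2^2 · 33, so s = 2 and d = 33.
Base 11: x_0 = 11^33 mod 133 = 1. x_0 = 1, so 11 is not a witness.
Base 30: x_0 = 30^33 mod 133 = 1. x_0 = 1, so 30 is not a witness.
No listed base is a witness for 133.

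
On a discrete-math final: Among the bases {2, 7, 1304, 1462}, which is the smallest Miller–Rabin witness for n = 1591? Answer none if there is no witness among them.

2

n − 1 = 1590 = 2^1 · 795, so s = 1 and d = 795.
Base 2: x_0 = 2^795 mod 1591 = 156. x_0 ∉ {1, 1590} and s = 1, so 2 is a Miller–Rabin witness and 1591 is composite.
Base 7: x_0 = 7^795 mod 1591 = 343. x_0 ∉ {1, 1590} and s = 1, so 7 is a Miller–Rabin witness and 1591 is composite.
Base 1304: x_0 = 1304^795 mod 1591 = 618. x_0 ∉ {1, 1590} and s = 1, so 1304 is a Miller–Rabin witness and 1591 is composite.
Base 1462: x_0 = 1462^795 mod 1591 = 1161. x_0 ∉ {1, 1590} and s = 1, so 1462 is a Miller–Rabin witness and 1591 is composite.
The smallest witness among the given bases is 2.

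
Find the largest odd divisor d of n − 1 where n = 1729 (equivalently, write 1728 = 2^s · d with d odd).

27

Halving: 1728 → 864 → 432 → 216 → 108 → 54 → 27; 27 is odd.
So 1728 = 2^6 · 27.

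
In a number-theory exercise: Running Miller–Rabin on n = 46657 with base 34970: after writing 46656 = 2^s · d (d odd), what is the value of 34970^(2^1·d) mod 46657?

n − 1 = 46656 = 2^6 · 729, so s = 6 and d = 729.
x_0 = 34970^729 mod 46657 = 19838.
x_1 = 19838^2 mod 46657 = 41106.

41106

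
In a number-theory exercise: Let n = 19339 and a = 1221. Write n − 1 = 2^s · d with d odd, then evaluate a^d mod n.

12706

n − 1 = 19338 = 2^1 · 9669, so s = 1 and d = 9669.
1221^9669 mod 19339 = 12706.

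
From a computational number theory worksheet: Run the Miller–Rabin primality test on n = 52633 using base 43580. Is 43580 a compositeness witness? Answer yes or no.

n − 1 = 52632 = 2^3 · 6579, so s = 3 and d = 6579.
x_0 = 43580^6579 mod 52633 = 52632.
x_0 = 52632 ≡ −1, so 43580 is not a witness.

no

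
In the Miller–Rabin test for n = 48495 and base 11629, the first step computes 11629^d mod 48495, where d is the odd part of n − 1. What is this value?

n − 1 = 48494 = 2^1 · 24247, so s = 1 and d = 24247.
11629^24247 mod 48495 = 38374.

38374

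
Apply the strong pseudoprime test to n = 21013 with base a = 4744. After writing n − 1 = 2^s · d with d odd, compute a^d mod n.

20808

n − 1 = 21012 = 2^2 · 5253, so s = 2 and d = 5253.
Repeated squaring mod 21013: 4744^1 ≡ 4744, 4744^2 ≡ 613, 4744^4 ≡ 18548, 4744^8 ≡ 3468, 4744^16 ≡ 7588, 4744^32 ≡ 2124, 4744^64 ≡ 14594, 4744^128 ≡ 18081, 4744^256 ≡ 2307, 4744^512 ≡ 5960, 4744^1024 ≡ 9630, 4744^2048 ≡ 6531, 4744^4096 ≡ 18584.
5253 = 4096 + 1024 + 128 + 4 + 1, so 4744^5253 ≡ 18584·9630·18081·18548·4744 ≡ 20808 (mod 21013).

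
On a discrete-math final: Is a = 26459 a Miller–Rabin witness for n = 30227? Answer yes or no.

yes

n − 1 = 30226 = 2^1 · 15113, so s = 1 and d = 15113.
Repeated squaring mod 30227: 26459^1 ≡ 26459, 26459^2 ≡ 21361, 26459^4 ≡ 15756, 26459^8 ≡ 27412, 26459^16 ≡ 4751, 26459^32 ≡ 22659, 26459^64 ≡ 24686, 26459^128 ≡ 22276, 26459^256 ≡ 13744, 26459^512 ≡ 9013, 26459^1024 ≡ 14220, 26459^2048 ≡ 19997, 26459^4096 ≡ 7026, 26459^8192 ≡ 3985.
15113 = 8192 + 4096 + 2048 + 512 + 256 + 8 + 1, so 26459^15113 ≡ 3985·7026·19997·9013·13744·27412·26459 ≡ 10304 (mod 30227).
x_0 = 26459^15113 mod 30227 = 10304.
x_0 ∉ {1, 30226} and s = 1, so 26459 is a Miller–Rabin witness and 30227 is composite.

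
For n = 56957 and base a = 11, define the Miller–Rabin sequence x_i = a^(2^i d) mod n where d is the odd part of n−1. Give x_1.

56956

n − 1 = 56956 = 2^2 · 14239, so s = 2 and d = 14239.
x_0 = 11^14239 mod 56957 = 37287.
x_1 = 37287^2 mod 56957 = 56956.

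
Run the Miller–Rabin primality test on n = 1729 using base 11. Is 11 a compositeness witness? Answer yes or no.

yes

n − 1 = 1728 = 2^6 · 27, so s = 6 and d = 27.
x_0 = 11^27 mod 1729 = 1331.
x_0 is neither 1 nor 1728, so continue squaring.
x_1 = 1331^2 mod 1729 = 1065.
x_2 = 1065^2 mod 1729 = 1.
x_2 = 1 but x_1 ≠ ±1, a nontrivial square root of 1 — 11 is a witness and 1729 is composite.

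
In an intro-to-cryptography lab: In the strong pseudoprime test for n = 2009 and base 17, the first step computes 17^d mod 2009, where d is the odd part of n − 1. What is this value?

n − 1 = 2008 = 2^3 · 251, so s = 3 and d = 251.
By repeated squaring, 17^251 ≡ 1692 (mod 2009).

1692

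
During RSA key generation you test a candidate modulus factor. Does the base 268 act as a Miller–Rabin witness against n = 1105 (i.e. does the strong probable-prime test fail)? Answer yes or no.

no

n − 1 = 1104 = 2^4 · 69, so s = 4 and d = 69.
x_0 = 268^69 mod 1105 = 268.
x_0 is neither 1 nor 1104, so continue squaring.
x_1 = 268^2 mod 1105 = 1104.
x_1 ≡ −1, so 268 is not a witness.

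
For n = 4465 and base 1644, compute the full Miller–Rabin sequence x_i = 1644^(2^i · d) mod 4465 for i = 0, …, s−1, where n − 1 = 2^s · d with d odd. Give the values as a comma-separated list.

4464, 1, 1, 1

n − 1 = 4464 = 2^4 · 279, so s = 4 and d = 279.
x_0 = 1644^279 mod 4465 = 4464.
x_1 = 4464^2 mod 4465 = 1.
x_2 = 1^2 mod 4465 = 1.
x_3 = 1^2 mod 4465 = 1.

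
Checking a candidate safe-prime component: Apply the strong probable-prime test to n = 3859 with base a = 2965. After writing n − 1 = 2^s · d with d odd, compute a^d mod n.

2866

n − 1 = 3858 = 2^1 · 1929, so s = 1 and d = 1929.
2965^1929 mod 3859 = 2866.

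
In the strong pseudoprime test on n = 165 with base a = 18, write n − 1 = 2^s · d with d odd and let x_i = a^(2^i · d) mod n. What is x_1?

159

n − 1 = 164 = 2^2 · 41, so s = 2 and d = 41.
Repeated squaring mod 165: 18^1 ≡ 18, 18^2 ≡ 159, 18^4 ≡ 36, 18^8 ≡ 141, 18^16 ≡ 81, 18^32 ≡ 126.
41 = 32 + 8 + 1, so 18^41 ≡ 126·141·18 ≡ 18 (mod 165).
x_0 = 18.
x_1 = 18^2 mod 165 = 159.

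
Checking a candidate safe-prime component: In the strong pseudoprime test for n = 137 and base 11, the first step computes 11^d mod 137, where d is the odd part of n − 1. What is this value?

100

n − 1 = 136 = 2^3 · 17, so s = 3 and d = 17.
Repeated squaring mod 137: 11^1 ≡ 11, 11^2 ≡ 121, 11^4 ≡ 119, 11^8 ≡ 50, 11^16 ≡ 34.
17 = 16 + 1, so 11^17 ≡ 34·11 ≡ 100 (mod 137).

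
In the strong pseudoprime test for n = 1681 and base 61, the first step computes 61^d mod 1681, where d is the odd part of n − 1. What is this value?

1344

n − 1 = 1680 = 2^4 · 105, so s = 4 and d = 105.
Repeated squaring mod 1681: 61^1 ≡ 61, 61^2 ≡ 359, 61^4 ≡ 1125, 61^8 ≡ 1513, 61^16 ≡ 1328, 61^32 ≡ 215, 61^64 ≡ 838.
105 = 64 + 32 + 8 + 1, so 61^105 ≡ 838·215·1513·61 ≡ 1344 (mod 1681).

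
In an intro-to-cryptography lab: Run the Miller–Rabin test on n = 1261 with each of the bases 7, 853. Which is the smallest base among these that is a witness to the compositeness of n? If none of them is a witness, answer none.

7

n − 1 = 1260 = 2^2 · 315, so s = 2 and d = 315.
Base 7: x_0 = 7^315 mod 1261 = 408. x_0 is neither 1 nor 1260, so continue squaring. x_1 = 408^2 mod 1261 = 12. Reached i = s−1 = 1 without hitting −1: 7 is a Miller–Rabin witness and 1261 is composite.
Base 853: x_0 = 853^315 mod 1261 = 928. x_0 is neither 1 nor 1260, so continue squaring. x_1 = 928^2 mod 1261 = 1182. Reached i = s−1 = 1 without hitting −1: 853 is a Miller–Rabin witness and 1261 is composite.
The smallest witness among the given bases is 7.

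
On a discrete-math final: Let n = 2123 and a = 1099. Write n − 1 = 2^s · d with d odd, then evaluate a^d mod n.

197

n − 1 = 2122 = 2^1 · 1061, so s = 1 and d = 1061.
By repeated squaring, 1099^1061 ≡ 197 (mod 2123).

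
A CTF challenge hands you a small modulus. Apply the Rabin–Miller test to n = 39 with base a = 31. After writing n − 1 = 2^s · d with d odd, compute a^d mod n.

34

n − 1 = 38 = 2^1 · 19, so s = 1 and d = 19.
31^19 mod 39 = 34.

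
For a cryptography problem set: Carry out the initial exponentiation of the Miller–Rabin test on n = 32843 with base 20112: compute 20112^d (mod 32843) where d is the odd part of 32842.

32842

n − 1 = 32842 = 2^1 · 16421, so s = 1 and d = 16421.
By repeated squaring, 20112^16421 ≡ 32842 (mod 32843).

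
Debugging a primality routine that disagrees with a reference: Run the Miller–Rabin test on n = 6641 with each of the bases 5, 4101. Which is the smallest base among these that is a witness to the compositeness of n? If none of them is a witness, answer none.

n − 1 = 6640 = 2^4 · 415, so s = 4 and d = 415.
Base 5: x_0 = 5^415 mod 6641 = 2179. x_0 is neither 1 nor 6640, so continue squaring. x_1 = 2179^2 mod 6641 = 6367. x_2 = 6367^2 mod 6641 = 2025. x_3 = 2025^2 mod 6641 = 3128. Reached i = s−1 = 3 without hitting −1: 5 is a Miller–Rabin witness and 6641 is composite.
Base 4101: x_0 = 4101^415 mod 6641 = 2714. x_0 is neither 1 nor 6640, so continue squaring. x_1 = 2714^2 mod 6641 = 927. x_2 = 927^2 mod 6641 = 2640. x_3 = 2640^2 mod 6641 = 3191. Reached i = s−1 = 3 without hitting −1: 4101 is a Miller–Rabin witness and 6641 is composite.
The smallest witness among the given bases is 5.

5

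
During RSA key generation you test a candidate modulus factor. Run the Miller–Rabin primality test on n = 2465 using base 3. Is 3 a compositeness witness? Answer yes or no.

yes

n − 1 = 2464 = 2^5 · 77, so s = 5 and d = 77.
Repeated squaring mod 2465: 3^1 ≡ 3, 3^2 ≡ 9, 3^4 ≡ 81, 3^8 ≡ 1631, 3^16 ≡ 426, 3^32 ≡ 1531, 3^64 ≡ 2211.
77 = 64 + 8 + 4 + 1, so 3^77 ≡ 2211·1631·81·3 ≡ 2018 (mod 2465).
x_0 = 3^77 mod 2465 = 2018.
x_0 is neither 1 nor 2464, so continue squaring.
x_1 = 2018^2 mod 2465 = 144.
x_2 = 144^2 mod 2465 = 1016.
x_3 = 1016^2 mod 2465 = 1886.
x_4 = 1886^2 mod 2465 = 1.
x_4 = 1 but x_3 ≠ ±1, a nontrivial square root of 1 — 3 is a witness and 2465 is composite.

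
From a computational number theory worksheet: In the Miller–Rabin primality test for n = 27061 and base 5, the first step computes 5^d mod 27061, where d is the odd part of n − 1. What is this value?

27060

n − 1 = 27060 = 2^2 · 6765, so s = 2 and d = 6765.
5^6765 mod 27061 = 27060.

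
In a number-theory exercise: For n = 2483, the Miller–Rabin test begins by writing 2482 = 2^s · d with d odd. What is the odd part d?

1241

Halving: 2482 → 1241; 1241 is odd.
So 2482 = 2^1 · 1241.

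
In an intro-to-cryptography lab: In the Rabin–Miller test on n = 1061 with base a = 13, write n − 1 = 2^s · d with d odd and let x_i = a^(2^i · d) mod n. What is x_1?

1060

n − 1 = 1060 = 2^2 · 265, so s = 2 and d = 265.
x_0 = 13^265 mod 1061 = 958.
x_1 = 958^2 mod 1061 = 1060.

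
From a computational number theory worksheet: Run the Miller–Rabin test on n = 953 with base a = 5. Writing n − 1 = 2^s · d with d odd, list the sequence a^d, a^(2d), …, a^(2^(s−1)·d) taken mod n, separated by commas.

n − 1 = 952 = 2^3 · 119, so s = 3 and d = 119.
x_0 = 5^119 mod 953 = 617.
x_1 = 617^2 mod 953 = 442.
x_2 = 442^2 mod 953 = 952.

617, 442, 952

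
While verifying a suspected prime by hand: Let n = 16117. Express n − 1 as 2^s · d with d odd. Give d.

Halving: 16116 → 8058 → 4029; 4029 is odd.
So 16116 = 2^2 · 4029.

4029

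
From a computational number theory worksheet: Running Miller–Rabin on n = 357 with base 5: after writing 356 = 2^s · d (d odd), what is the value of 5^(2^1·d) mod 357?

n − 1 = 356 = 2^2 · 89, so s = 2 and d = 89.
x_0 = 5^89 mod 357 = 80.
x_1 = 80^2 mod 357 = 331.

331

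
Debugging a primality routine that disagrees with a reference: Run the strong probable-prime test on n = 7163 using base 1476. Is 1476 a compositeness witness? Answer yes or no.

yes

n − 1 = 7162 = 2^1 · 3581, so s = 1 and d = 3581.
x_0 = 1476^3581 mod 7163 = 5380.
x_0 ∉ {1, 7162} and s = 1, so 1476 is a Miller–Rabin witness and 7163 is composite.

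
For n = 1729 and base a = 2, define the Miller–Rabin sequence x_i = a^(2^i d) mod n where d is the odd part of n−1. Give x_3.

1

n − 1 = 1728 = 2^6 · 27, so s = 6 and d = 27.
Repeated squaring mod 1729: 2^1 ≡ 2, 2^2 ≡ 4, 2^4 ≡ 16, 2^8 ≡ 256, 2^16 ≡ 1563.
27 = 16 + 8 + 2 + 1, so 2^27 ≡ 1563·256·4·2 ≡ 645 (mod 1729).
x_0 = 645.
x_1 = 645^2 mod 1729 = 1065.
x_2 = 1065^2 mod 1729 = 1.
x_3 = 1^2 mod 1729 = 1.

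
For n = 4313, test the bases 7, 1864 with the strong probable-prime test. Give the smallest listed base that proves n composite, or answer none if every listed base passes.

7

n − 1 = 4312 = 2^3 · 539, so s = 3 and d = 539.
Base 7: x_0 = 7^539 mod 4313 = 3963. x_0 is neither 1 nor 4312, so continue squaring. x_1 = 3963^2 mod 4313 = 1736. x_2 = 1736^2 mod 4313 = 3222. Reached i = s−1 = 2 without hitting −1: 7 is a Miller–Rabin witness and 4313 is composite.
Base 1864: x_0 = 1864^539 mod 4313 = 3753. x_0 is neither 1 nor 4312, so continue squaring. x_1 = 3753^2 mod 4313 = 3064. x_2 = 3064^2 mod 4313 = 3008. Reached i = s−1 = 2 without hitting −1: 1864 is a Miller–Rabin witness and 4313 is composite.
The smallest witness among the given bases is 7.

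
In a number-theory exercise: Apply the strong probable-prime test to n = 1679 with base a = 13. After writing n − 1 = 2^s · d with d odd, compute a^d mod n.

n − 1 = 1678 = 2^1 · 839, so s = 1 and d = 839.
Repeated squaring mod 1679: 13^1 ≡ 13, 13^2 ≡ 169, 13^4 ≡ 18, 13^8 ≡ 324, 13^16 ≡ 878, 13^32 ≡ 223, 13^64 ≡ 1038, 13^128 ≡ 1205, 13^256 ≡ 1369, 13^512 ≡ 397.
839 = 512 + 256 + 64 + 4 + 2 + 1, so 13^839 ≡ 397·1369·1038·18·169·13 ≡ 725 (mod 1679).

725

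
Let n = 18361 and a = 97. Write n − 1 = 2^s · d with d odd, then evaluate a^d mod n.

11528

n − 1 = 18360 = 2^3 · 2295, so s = 3 and d = 2295.
Repeated squaring mod 18361: 97^1 ≡ 97, 97^2 ≡ 9409, 97^4 ≡ 10900, 97^8 ≡ 14330, 97^16 ≡ 17837, 97^32 ≡ 17522, 97^64 ≡ 6203, 97^128 ≡ 10914, 97^256 ≡ 7589, 97^512 ≡ 12825, 97^1024 ≡ 2787, 97^2048 ≡ 666.
2295 = 2048 + 128 + 64 + 32 + 16 + 4 + 2 + 1, so 97^2295 ≡ 666·10914·6203·17522·17837·10900·9409·97 ≡ 11528 (mod 18361).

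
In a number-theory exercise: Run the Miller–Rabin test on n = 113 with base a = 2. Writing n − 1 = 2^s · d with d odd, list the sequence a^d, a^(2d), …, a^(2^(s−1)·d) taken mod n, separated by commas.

15, 112, 1, 1

n − 1 = 112 = 2^4 · 7, so s = 4 and d = 7.
x_0 = 2^7 mod 113 = 15.
x_1 = 15^2 mod 113 = 112.
x_2 = 112^2 mod 113 = 1.
x_3 = 1^2 mod 113 = 1.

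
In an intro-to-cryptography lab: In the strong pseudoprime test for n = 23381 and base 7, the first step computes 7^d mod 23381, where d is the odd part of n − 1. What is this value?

n − 1 = 23380 = 2^2 · 5845, so s = 2 and d = 5845.
7^5845 mod 23381 = 9823.

9823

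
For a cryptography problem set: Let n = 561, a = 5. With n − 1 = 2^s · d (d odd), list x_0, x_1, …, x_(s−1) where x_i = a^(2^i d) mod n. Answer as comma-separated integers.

23, 529, 463, 67

n − 1 = 560 = 2^4 · 35, so s = 4 and d = 35.
x_0 = 5^35 mod 561 = 23.
x_1 = 23^2 mod 561 = 529.
x_2 = 529^2 mod 561 = 463.
x_3 = 463^2 mod 561 = 67.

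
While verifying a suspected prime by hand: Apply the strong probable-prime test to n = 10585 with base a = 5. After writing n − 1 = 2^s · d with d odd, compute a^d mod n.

n − 1 = 10584 = 2^3 · 1323, so s = 3 and d = 1323.
By repeated squaring, 5^1323 ≡ 9395 (mod 10585).

9395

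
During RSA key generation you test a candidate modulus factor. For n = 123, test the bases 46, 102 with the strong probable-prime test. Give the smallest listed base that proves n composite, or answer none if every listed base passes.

46

n − 1 = 122 = 2^1 · 61, so s = 1 and d = 61.
Base 46: x_0 = 46^61 mod 123 = 46. x_0 ∉ {1, 122} and s = 1, so 46 is a Miller–Rabin witness and 123 is composite.
Base 102: x_0 = 102^61 mod 123 = 102. x_0 ∉ {1, 122} and s = 1, so 102 is a Miller–Rabin witness and 123 is composite.
The smallest witness among the given bases is 46.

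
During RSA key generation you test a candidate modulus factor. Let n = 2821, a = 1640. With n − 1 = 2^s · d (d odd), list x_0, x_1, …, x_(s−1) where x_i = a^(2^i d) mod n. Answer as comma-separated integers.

2605, 1520

n − 1 = 2820 = 2^2 · 705, so s = 2 and d = 705.
x_0 = 1640^705 mod 2821 = 2605.
x_1 = 2605^2 mod 2821 = 1520.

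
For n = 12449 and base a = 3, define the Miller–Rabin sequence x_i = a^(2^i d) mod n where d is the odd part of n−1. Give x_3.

8886

n − 1 = 12448 = 2^5 · 389, so s = 5 and d = 389.
x_0 = 3^389 mod 12449 = 2270.
x_1 = 2270^2 mod 12449 = 11463.
x_2 = 11463^2 mod 12449 = 1174.
x_3 = 1174^2 mod 12449 = 8886.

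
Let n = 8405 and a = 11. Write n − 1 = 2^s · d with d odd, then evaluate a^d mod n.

6426

n − 1 = 8404 = 2^2 · 2101, so s = 2 and d = 2101.
11^2101 mod 8405 = 6426.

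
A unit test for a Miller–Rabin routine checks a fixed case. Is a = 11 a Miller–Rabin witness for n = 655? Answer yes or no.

yes

n − 1 = 654 = 2^1 · 327, so s = 1 and d = 327.
Repeated squaring mod 655: 11^1 ≡ 11, 11^2 ≡ 121, 11^4 ≡ 231, 11^8 ≡ 306, 11^16 ≡ 626, 11^32 ≡ 186, 11^64 ≡ 536, 11^128 ≡ 406, 11^256 ≡ 431.
327 = 256 + 64 + 4 + 2 + 1, so 11^327 ≡ 431·536·231·121·11 ≡ 121 (mod 655).
x_0 = 11^327 mod 655 = 121.
x_0 ∉ {1, 654} and s = 1, so 11 is a Miller–Rabin witness and 655 is composite.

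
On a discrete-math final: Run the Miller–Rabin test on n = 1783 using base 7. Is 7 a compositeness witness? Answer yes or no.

no

n − 1 = 1782 = 2^1 · 891, so s = 1 and d = 891.
x_0 = 7^891 mod 1783 = 1.
x_0 = 1, so 7 is not a witness.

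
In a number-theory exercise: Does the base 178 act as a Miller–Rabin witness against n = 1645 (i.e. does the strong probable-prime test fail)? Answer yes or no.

yes

n − 1 = 1644 = 2^2 · 411, so s = 2 and d = 411.
x_0 = 178^411 mod 1645 = 1287.
x_0 is neither 1 nor 1644, so continue squaring.
x_1 = 1287^2 mod 1645 = 1499.
Reached i = s−1 = 1 without hitting −1: 178 is a Miller–Rabin witness and 1645 is composite.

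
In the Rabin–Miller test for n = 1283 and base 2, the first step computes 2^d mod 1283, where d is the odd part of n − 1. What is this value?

n − 1 = 1282 = 2^1 · 641, so s = 1 and d = 641.
Repeated squaring mod 1283: 2^1 ≡ 2, 2^2 ≡ 4, 2^4 ≡ 16, 2^8 ≡ 256, 2^16 ≡ 103, 2^32 ≡ 345, 2^64 ≡ 989, 2^128 ≡ 475, 2^256 ≡ 1100, 2^512 ≡ 131.
641 = 512 + 128 + 1, so 2^641 ≡ 131·475·2 ≡ 1282 (mod 1283).

1282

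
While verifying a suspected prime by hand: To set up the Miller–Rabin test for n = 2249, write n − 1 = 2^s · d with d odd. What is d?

281

Halving: 2248 → 1124 → 562 → 281; 281 is odd.
So 2248 = 2^3 · 281.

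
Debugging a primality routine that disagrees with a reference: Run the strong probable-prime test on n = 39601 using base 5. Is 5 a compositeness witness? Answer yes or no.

n − 1 = 39600 = 2^4 · 2475, so s = 4 and d = 2475.
x_0 = 5^2475 mod 39601 = 29652.
x_0 is neither 1 nor 39600, so continue squaring.
x_1 = 29652^2 mod 39601 = 19702.
x_2 = 19702^2 mod 39601 = 39403.
x_3 = 39403^2 mod 39601 = 39204.
Reached i = s−1 = 3 without hitting −1: 5 is a Miller–Rabin witness and 39601 is composite.

yes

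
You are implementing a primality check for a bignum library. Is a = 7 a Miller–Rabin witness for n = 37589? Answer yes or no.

n − 1 = 37588 = 2^2 · 9397, so s = 2 and d = 9397.
x_0 = 7^9397 mod 37589 = 23976.
x_0 is neither 1 nor 37588, so continue squaring.
x_1 = 23976^2 mod 37589 = 37588.
x_1 ≡ −1, so 7 is not a witness.

no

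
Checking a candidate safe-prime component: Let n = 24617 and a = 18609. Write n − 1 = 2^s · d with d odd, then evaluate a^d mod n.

13183

n − 1 = 24616 = 2^3 · 3077, so s = 3 and d = 3077.
Repeated squaring mod 24617: 18609^1 ≡ 18609, 18609^2 ≡ 7542, 18609^4 ≡ 16494, 18609^8 ≡ 9569, 18609^16 ≡ 15138, 18609^32 ≡ 24008, 18609^64 ≡ 1626, 18609^128 ≡ 9857, 18609^256 ≡ 21767, 18609^512 ≡ 23507, 18609^1024 ≡ 1250, 18609^2048 ≡ 11629.
3077 = 2048 + 1024 + 4 + 1, so 18609^3077 ≡ 11629·1250·16494·18609 ≡ 13183 (mod 24617).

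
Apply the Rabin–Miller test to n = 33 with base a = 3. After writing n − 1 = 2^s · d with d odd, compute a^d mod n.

3

n − 1 = 32 = 2^5 · 1, so s = 5 and d = 1.
3^1 mod 33 = 3.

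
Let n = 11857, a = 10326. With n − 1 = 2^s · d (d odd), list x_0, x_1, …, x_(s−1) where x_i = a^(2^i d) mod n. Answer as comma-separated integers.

3277, 8144, 8535, 8674

n − 1 = 11856 = 2^4 · 741, so s = 4 and d = 741.
x_0 = 10326^741 mod 11857 = 3277.
x_1 = 3277^2 mod 11857 = 8144.
x_2 = 8144^2 mod 11857 = 8535.
x_3 = 8535^2 mod 11857 = 8674.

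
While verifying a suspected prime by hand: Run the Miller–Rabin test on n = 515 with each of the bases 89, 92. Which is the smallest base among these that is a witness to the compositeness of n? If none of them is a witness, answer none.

n − 1 = 514 = 2^1 · 257, so s = 1 and d = 257.
Base 89: x_0 = 89^257 mod 515 = 319. x_0 ∉ {1, 514} and s = 1, so 89 is a Miller–Rabin witness and 515 is composite.
Base 92: x_0 = 92^257 mod 515 = 327. x_0 ∉ {1, 514} and s = 1, so 92 is a Miller–Rabin witness and 515 is composite.
The smallest witness among the given bases is 89.

89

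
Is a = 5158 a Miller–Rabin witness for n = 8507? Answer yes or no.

n − 1 = 8506 = 2^1 · 4253, so s = 1 and d = 4253.
x_0 = 5158^4253 mod 8507 = 7974.
x_0 ∉ {1, 8506} and s = 1, so 5158 is a Miller–Rabin witness and 8507 is composite.

yes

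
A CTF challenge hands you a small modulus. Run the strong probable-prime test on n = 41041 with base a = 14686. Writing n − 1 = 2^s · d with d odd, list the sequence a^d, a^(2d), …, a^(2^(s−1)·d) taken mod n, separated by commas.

15302, 12299, 29316, 29316

n − 1 = 41040 = 2^4 · 2565, so s = 4 and d = 2565.
x_0 = 14686^2565 mod 41041 = 15302.
x_1 = 15302^2 mod 41041 = 12299.
x_2 = 12299^2 mod 41041 = 29316.
x_3 = 29316^2 mod 41041 = 29316.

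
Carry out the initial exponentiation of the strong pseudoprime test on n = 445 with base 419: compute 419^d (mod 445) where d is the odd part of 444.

439

n − 1 = 444 = 2^2 · 111, so s = 2 and d = 111.
Repeated squaring mod 445: 419^1 ≡ 419, 419^2 ≡ 231, 419^4 ≡ 406, 419^8 ≡ 186, 419^16 ≡ 331, 419^32 ≡ 91, 419^64 ≡ 271.
111 = 64 + 32 + 8 + 4 + 2 + 1, so 419^111 ≡ 271·91·186·406·231·419 ≡ 439 (mod 445).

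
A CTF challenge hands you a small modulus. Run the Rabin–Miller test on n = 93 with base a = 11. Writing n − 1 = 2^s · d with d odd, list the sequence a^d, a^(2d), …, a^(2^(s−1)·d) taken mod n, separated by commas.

n − 1 = 92 = 2^2 · 23, so s = 2 and d = 23.
x_0 = 11^23 mod 93 = 74.
x_1 = 74^2 mod 93 = 82.

74, 82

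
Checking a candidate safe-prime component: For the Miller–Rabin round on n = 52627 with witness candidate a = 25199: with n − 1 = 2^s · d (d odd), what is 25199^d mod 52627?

n − 1 = 52626 = 2^1 · 26313, so s = 1 and d = 26313.
Repeated squaring mod 52627: 25199^1 ≡ 25199, 25199^2 ≡ 44846, 25199^4 ≡ 22911, 25199^8 ≡ 12223, 25199^16 ≡ 46303, 25199^32 ≡ 49083, 25199^64 ≡ 34710, 25199^128 ≡ 46816, 25199^256 ≡ 33814, 25199^512 ≡ 12394, 25199^1024 ≡ 45650, 25199^2048 ≡ 51181, 25199^4096 ≡ 38463, 25199^8192 ≡ 4772, 25199^16384 ≡ 37120.
26313 = 16384 + 8192 + 1024 + 512 + 128 + 64 + 8 + 1, so 25199^26313 ≡ 37120·4772·45650·12394·46816·34710·12223·25199 ≡ 1 (mod 52627).

1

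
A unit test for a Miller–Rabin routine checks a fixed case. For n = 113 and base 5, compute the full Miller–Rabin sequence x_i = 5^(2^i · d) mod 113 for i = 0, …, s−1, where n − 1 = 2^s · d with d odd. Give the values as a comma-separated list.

n − 1 = 112 = 2^4 · 7, so s = 4 and d = 7.
x_0 = 5^7 mod 113 = 42.
x_1 = 42^2 mod 113 = 69.
x_2 = 69^2 mod 113 = 15.
x_3 = 15^2 mod 113 = 112.

42, 69, 15, 112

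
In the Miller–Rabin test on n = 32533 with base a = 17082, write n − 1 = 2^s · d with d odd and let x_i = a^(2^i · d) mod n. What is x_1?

n − 1 = 32532 = 2^2 · 8133, so s = 2 and d = 8133.
x_0 = 17082^8133 mod 32533 = 1.
x_1 = 1^2 mod 32533 = 1.

1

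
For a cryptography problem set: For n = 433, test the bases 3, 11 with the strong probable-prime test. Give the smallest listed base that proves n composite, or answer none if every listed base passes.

n − 1 = 432 = 2^4 · 27, so s = 4 and d = 27.
Base 3: x_0 = 3^27 mod 433 = 1. x_0 = 1, so 3 is not a witness.
Base 11: x_0 = 11^27 mod 433 = 354. x_0 is neither 1 nor 432, so continue squaring. x_1 = 354^2 mod 433 = 179. x_2 = 179^2 mod 433 = 432. x_2 ≡ −1, so 11 is not a witness.
No listed base is a witness for 433.

none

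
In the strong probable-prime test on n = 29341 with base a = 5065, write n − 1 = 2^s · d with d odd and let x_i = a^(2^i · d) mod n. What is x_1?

n − 1 = 29340 = 2^2 · 7335, so s = 2 and d = 7335.
Repeated squaring mod 29341: 5065^1 ≡ 5065, 5065^2 ≡ 10191, 5065^4 ≡ 18682, 5065^8 ≡ 5929, 5065^16 ≡ 2523, 5065^32 ≡ 27873, 5065^64 ≡ 13131, 5065^128 ≡ 15445, 5065^256 ≡ 5695, 5065^512 ≡ 11220, 5065^1024 ≡ 15510, 5065^2048 ≡ 22582, 5065^4096 ≡ 144.
7335 = 4096 + 2048 + 1024 + 128 + 32 + 4 + 2 + 1, so 5065^7335 ≡ 144·22582·15510·15445·27873·18682·10191·5065 ≡ 23496 (mod 29341).
x_0 = 23496.
x_1 = 23496^2 mod 29341 = 11101.

11101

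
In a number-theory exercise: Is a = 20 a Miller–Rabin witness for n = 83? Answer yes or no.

n − 1 = 82 = 2^1 · 41, so s = 1 and d = 41.
x_0 = 20^41 mod 83 = 82.
x_0 = 82 ≡ −1, so 20 is not a witness.

no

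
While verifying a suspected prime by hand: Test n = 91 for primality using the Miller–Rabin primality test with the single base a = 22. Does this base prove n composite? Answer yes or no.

n − 1 = 90 = 2^1 · 45, so s = 1 and d = 45.
Repeated squaring mod 91: 22^1 ≡ 22, 22^2 ≡ 29, 22^4 ≡ 22, 22^8 ≡ 29, 22^16 ≡ 22, 22^32 ≡ 29.
45 = 32 + 8 + 4 + 1, so 22^45 ≡ 29·29·22·22 ≡ 1 (mod 91).
x_0 = 22^45 mod 91 = 1.
x_0 = 1, so 22 is not a witness.

no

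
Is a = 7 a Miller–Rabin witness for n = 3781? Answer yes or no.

n − 1 = 3780 = 2^2 · 945, so s = 2 and d = 945.
Repeated squaring mod 3781: 7^1 ≡ 7, 7^2 ≡ 49, 7^4 ≡ 2401, 7^8 ≡ 2557, 7^16 ≡ 900, 7^32 ≡ 866, 7^64 ≡ 1318, 7^128 ≡ 1645, 7^256 ≡ 2610, 7^512 ≡ 2519.
945 = 512 + 256 + 128 + 32 + 16 + 1, so 7^945 ≡ 2519·2610·1645·866·900·7 ≡ 2053 (mod 3781).
x_0 = 7^945 mod 3781 = 2053.
x_0 is neither 1 nor 3780, so continue squaring.
x_1 = 2053^2 mod 3781 = 2775.
Reached i = s−1 = 1 without hitting −1: 7 is a Miller–Rabin witness and 3781 is composite.

yes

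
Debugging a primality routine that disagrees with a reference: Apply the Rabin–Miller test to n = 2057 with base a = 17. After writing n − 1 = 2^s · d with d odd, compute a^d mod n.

272

n − 1 = 2056 = 2^3 · 257, so s = 3 and d = 257.
Repeated squaring mod 2057: 17^1 ≡ 17, 17^2 ≡ 289, 17^4 ≡ 1241, 17^8 ≡ 1445, 17^16 ≡ 170, 17^32 ≡ 102, 17^64 ≡ 119, 17^128 ≡ 1819, 17^256 ≡ 1105.
257 = 256 + 1, so 17^257 ≡ 1105·17 ≡ 272 (mod 2057).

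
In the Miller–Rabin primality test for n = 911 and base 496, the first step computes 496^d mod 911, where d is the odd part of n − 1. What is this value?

n − 1 = 910 = 2^1 · 455, so s = 1 and d = 455.
By repeated squaring, 496^455 ≡ 1 (mod 911).

1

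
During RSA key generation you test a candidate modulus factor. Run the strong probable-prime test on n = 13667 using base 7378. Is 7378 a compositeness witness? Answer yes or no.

n − 1 = 13666 = 2^1 · 6833, so s = 1 and d = 6833.
x_0 = 7378^6833 mod 13667 = 6994.
x_0 ∉ {1, 13666} and s = 1, so 7378 is a Miller–Rabin witness and 13667 is composite.

yes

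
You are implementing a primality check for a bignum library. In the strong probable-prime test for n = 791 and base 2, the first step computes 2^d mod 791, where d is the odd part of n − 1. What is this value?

n − 1 = 790 = 2^1 · 395, so s = 1 and d = 395.
2^395 mod 791 = 347.

347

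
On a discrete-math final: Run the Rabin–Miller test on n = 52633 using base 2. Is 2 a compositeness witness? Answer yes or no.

no

n − 1 = 52632 = 2^3 · 6579, so s = 3 and d = 6579.
x_0 = 2^6579 mod 52633 = 1.
x_0 = 1, so 2 is not a witness.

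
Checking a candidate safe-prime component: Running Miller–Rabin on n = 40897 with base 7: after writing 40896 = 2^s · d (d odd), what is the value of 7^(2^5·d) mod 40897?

40896

n − 1 = 40896 = 2^6 · 639, so s = 6 and d = 639.
x_0 = 7^639 mod 40897 = 33564.
x_1 = 33564^2 mod 40897 = 34231.
x_2 = 34231^2 mod 40897 = 21414.
x_3 = 21414^2 mod 40897 = 22232.
x_4 = 22232^2 mod 40897 = 21579.
x_5 = 21579^2 mod 40897 = 40896.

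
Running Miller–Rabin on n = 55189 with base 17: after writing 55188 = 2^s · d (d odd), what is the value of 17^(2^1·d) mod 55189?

12648

n − 1 = 55188 = 2^2 · 13797, so s = 2 and d = 13797.
x_0 = 17^13797 mod 55189 = 5600.
x_1 = 5600^2 mod 55189 = 12648.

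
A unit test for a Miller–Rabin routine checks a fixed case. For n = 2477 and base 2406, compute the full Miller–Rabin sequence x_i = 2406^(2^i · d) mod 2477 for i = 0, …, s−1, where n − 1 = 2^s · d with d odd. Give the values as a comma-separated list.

1562, 2476

n − 1 = 2476 = 2^2 · 619, so s = 2 and d = 619.
x_0 = 2406^619 mod 2477 = 1562.
x_1 = 1562^2 mod 2477 = 2476.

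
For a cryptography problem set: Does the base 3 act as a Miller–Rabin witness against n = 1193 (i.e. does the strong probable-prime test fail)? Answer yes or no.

n − 1 = 1192 = 2^3 · 149, so s = 3 and d = 149.
By repeated squaring, 3^149 ≡ 524 (mod 1193).
x_0 = 3^149 mod 1193 = 524.
x_0 is neither 1 nor 1192, so continue squaring.
x_1 = 524^2 mod 1193 = 186.
x_2 = 186^2 mod 1193 = 1192.
x_2 ≡ −1, so 3 is not a witness.

no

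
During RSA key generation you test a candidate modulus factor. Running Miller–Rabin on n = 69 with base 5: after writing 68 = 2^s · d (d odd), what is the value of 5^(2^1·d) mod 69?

n − 1 = 68 = 2^2 · 17, so s = 2 and d = 17.
x_0 = 5^17 mod 69 = 38.
x_1 = 38^2 mod 69 = 64.

64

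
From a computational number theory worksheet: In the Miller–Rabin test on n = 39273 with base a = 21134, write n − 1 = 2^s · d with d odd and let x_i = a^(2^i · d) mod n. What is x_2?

38047

n − 1 = 39272 = 2^3 · 4909, so s = 3 and d = 4909.
x_0 = 21134^4909 mod 39273 = 19574.
x_1 = 19574^2 mod 39273 = 33361.
x_2 = 33361^2 mod 39273 = 38047.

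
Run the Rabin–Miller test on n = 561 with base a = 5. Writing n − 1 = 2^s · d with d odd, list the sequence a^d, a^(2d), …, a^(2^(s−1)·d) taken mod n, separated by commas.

n − 1 = 560 = 2^4 · 35, so s = 4 and d = 35.
x_0 = 5^35 mod 561 = 23.
x_1 = 23^2 mod 561 = 529.
x_2 = 529^2 mod 561 = 463.
x_3 = 463^2 mod 561 = 67.

23, 529, 463, 67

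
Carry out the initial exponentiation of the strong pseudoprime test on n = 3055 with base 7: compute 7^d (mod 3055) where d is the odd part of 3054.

18

n − 1 = 3054 = 2^1 · 1527, so s = 1 and d = 1527.
7^1527 mod 3055 = 18.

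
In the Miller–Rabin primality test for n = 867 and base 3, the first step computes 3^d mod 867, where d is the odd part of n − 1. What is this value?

n − 1 = 866 = 2^1 · 433, so s = 1 and d = 433.
Repeated squaring mod 867: 3^1 ≡ 3, 3^2 ≡ 9, 3^4 ≡ 81, 3^8 ≡ 492, 3^16 ≡ 171, 3^32 ≡ 630, 3^64 ≡ 681, 3^128 ≡ 783, 3^256 ≡ 120.
433 = 256 + 128 + 32 + 16 + 1, so 3^433 ≡ 120·783·630·171·3 ≡ 768 (mod 867).

768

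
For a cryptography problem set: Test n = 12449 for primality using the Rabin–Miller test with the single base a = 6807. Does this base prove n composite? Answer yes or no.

yes

n − 1 = 12448 = 2^5 · 389, so s = 5 and d = 389.
x_0 = 6807^389 mod 12449 = 6307.
x_0 is neither 1 nor 12448, so continue squaring.
x_1 = 6307^2 mod 12449 = 3694.
x_2 = 3694^2 mod 12449 = 1532.
x_3 = 1532^2 mod 12449 = 6612.
x_4 = 6612^2 mod 12449 = 10105.
Reached i = s−1 = 4 without hitting −1: 6807 is a Miller–Rabin witness and 12449 is composite.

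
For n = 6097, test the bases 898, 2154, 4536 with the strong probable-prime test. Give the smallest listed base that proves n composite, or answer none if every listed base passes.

n − 1 = 6096 = 2^4 · 381, so s = 4 and d = 381.
Base 898: x_0 = 898^381 mod 6097 = 1184. x_0 is neither 1 nor 6096, so continue squaring. x_1 = 1184^2 mod 6097 = 5643. x_2 = 5643^2 mod 6097 = 4915. x_3 = 4915^2 mod 6097 = 911. Reached i = s−1 = 3 without hitting −1: 898 is a Miller–Rabin witness and 6097 is composite.
Base 2154: x_0 = 2154^381 mod 6097 = 1756. x_0 is neither 1 nor 6096, so continue squaring. x_1 = 1756^2 mod 6097 = 4551. x_2 = 4551^2 mod 6097 = 92. x_3 = 92^2 mod 6097 = 2367. Reached i = s−1 = 3 without hitting −1: 2154 is a Miller–Rabin witness and 6097 is composite.
Base 4536: x_0 = 4536^381 mod 6097 = 5719. x_0 is neither 1 nor 6096, so continue squaring. x_1 = 5719^2 mod 6097 = 2653. x_2 = 2653^2 mod 6097 = 2471. x_3 = 2471^2 mod 6097 = 2744. Reached i = s−1 = 3 without hitting −1: 4536 is a Miller–Rabin witness and 6097 is composite.
The smallest witness among the given bases is 898.

898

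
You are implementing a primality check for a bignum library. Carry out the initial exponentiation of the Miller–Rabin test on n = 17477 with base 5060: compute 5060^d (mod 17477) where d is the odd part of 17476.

n − 1 = 17476 = 2^2 · 4369, so s = 2 and d = 4369.
5060^4369 mod 17477 = 17476.

17476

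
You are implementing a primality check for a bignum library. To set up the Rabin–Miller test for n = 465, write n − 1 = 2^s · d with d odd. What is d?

Halving: 464 → 232 → 116 → 58 → 29; 29 is odd.
So 464 = 2^4 · 29.

29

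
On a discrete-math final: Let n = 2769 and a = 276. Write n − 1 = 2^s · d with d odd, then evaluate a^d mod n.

984

n − 1 = 2768 = 2^4 · 173, so s = 4 and d = 173.
Repeated squaring mod 2769: 276^1 ≡ 276, 276^2 ≡ 1413, 276^4 ≡ 120, 276^8 ≡ 555, 276^16 ≡ 666, 276^32 ≡ 516, 276^64 ≡ 432, 276^128 ≡ 1101.
173 = 128 + 32 + 8 + 4 + 1, so 276^173 ≡ 1101·516·555·120·276 ≡ 984 (mod 2769).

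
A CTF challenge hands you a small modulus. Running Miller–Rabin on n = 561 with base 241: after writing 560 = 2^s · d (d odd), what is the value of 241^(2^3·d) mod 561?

n − 1 = 560 = 2^4 · 35, so s = 4 and d = 35.
x_0 = 241^35 mod 561 = 10.
x_1 = 10^2 mod 561 = 100.
x_2 = 100^2 mod 561 = 463.
x_3 = 463^2 mod 561 = 67.

67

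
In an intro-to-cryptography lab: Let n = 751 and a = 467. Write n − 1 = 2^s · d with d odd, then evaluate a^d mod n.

750

n − 1 = 750 = 2^1 · 375, so s = 1 and d = 375.
Repeated squaring mod 751: 467^1 ≡ 467, 467^2 ≡ 299, 467^4 ≡ 32, 467^8 ≡ 273, 467^16 ≡ 180, 467^32 ≡ 107, 467^64 ≡ 184, 467^128 ≡ 61, 467^256 ≡ 717.
375 = 256 + 64 + 32 + 16 + 4 + 2 + 1, so 467^375 ≡ 717·184·107·180·32·299·467 ≡ 750 (mod 751).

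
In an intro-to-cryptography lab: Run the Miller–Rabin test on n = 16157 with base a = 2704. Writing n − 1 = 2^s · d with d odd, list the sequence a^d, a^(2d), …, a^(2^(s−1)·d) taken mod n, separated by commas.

3968, 8106

n − 1 = 16156 = 2^2 · 4039, so s = 2 and d = 4039.
x_0 = 2704^4039 mod 16157 = 3968.
x_1 = 3968^2 mod 16157 = 8106.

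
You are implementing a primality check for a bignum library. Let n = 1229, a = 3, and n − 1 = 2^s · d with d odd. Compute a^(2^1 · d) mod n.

n − 1 = 1228 = 2^2 · 307, so s = 2 and d = 307.
x_0 = 3^307 mod 1229 = 597.
x_1 = 597^2 mod 1229 = 1228.

1228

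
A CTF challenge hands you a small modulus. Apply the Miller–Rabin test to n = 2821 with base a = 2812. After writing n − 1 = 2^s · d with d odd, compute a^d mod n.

2820

n − 1 = 2820 = 2^2 · 705, so s = 2 and d = 705.
Repeated squaring mod 2821: 2812^1 ≡ 2812, 2812^2 ≡ 81, 2812^4 ≡ 919, 2812^8 ≡ 1082, 2812^16 ≡ 9, 2812^32 ≡ 81, 2812^64 ≡ 919, 2812^128 ≡ 1082, 2812^256 ≡ 9, 2812^512 ≡ 81.
705 = 512 + 128 + 64 + 1, so 2812^705 ≡ 81·1082·919·2812 ≡ 2820 (mod 2821).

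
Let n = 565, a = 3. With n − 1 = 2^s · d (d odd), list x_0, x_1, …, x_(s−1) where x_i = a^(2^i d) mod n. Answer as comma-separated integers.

n − 1 = 564 = 2^2 · 141, so s = 2 and d = 141.
x_0 = 3^141 mod 565 = 68.
x_1 = 68^2 mod 565 = 104.

68, 104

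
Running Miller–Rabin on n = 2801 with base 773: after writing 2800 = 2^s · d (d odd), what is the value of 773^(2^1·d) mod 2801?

1950

n − 1 = 2800 = 2^4 · 175, so s = 4 and d = 175.
Repeated squaring mod 2801: 773^1 ≡ 773, 773^2 ≡ 916, 773^4 ≡ 1557, 773^8 ≡ 1384, 773^16 ≡ 2373, 773^32 ≡ 1119, 773^64 ≡ 114, 773^128 ≡ 1792.
175 = 128 + 32 + 8 + 4 + 2 + 1, so 773^175 ≡ 1792·1119·1384·1557·916·773 ≡ 181 (mod 2801).
x_0 = 181.
x_1 = 181^2 mod 2801 = 1950.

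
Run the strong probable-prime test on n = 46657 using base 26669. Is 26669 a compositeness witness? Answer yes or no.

no

n − 1 = 46656 = 2^6 · 729, so s = 6 and d = 729.
x_0 = 26669^729 mod 46657 = 36106.
x_0 is neither 1 nor 46656, so continue squaring.
x_1 = 36106^2 mod 46657 = 46656.
x_1 ≡ −1, so 26669 is not a witness.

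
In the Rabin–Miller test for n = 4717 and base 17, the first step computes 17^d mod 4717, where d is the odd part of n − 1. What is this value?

n − 1 = 4716 = 2^2 · 1179, so s = 2 and d = 1179.
By repeated squaring, 17^1179 ≡ 303 (mod 4717).

303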